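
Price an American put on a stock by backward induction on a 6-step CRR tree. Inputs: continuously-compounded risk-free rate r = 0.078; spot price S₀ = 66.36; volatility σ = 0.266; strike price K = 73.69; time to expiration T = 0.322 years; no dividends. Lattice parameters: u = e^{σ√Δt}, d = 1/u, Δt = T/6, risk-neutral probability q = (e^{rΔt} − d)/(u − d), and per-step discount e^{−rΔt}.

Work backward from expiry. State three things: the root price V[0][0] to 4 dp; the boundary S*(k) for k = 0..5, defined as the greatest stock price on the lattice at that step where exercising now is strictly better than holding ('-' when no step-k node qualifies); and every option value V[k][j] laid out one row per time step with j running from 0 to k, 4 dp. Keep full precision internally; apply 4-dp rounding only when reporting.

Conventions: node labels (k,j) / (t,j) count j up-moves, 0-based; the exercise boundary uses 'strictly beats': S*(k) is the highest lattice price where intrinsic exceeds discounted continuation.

price = 7.9877
boundary = - 62.3942 58.6655 62.3942 66.3600 62.3942
tree:
7.9877
11.2958 4.9817
15.0245 7.6789 2.5185
18.5305 11.2958 4.3837 0.8075
21.8269 15.0245 7.3300 1.6844 0.0000
24.9263 18.5305 11.2958 3.5138 0.0000 0.0000
27.8405 21.8269 15.0245 7.3300 0.0000 0.0000 0.0000

Δt=0.05367, u=1.06356, d=0.94024, q=0.51861, disc=e^(-rΔt)=0.99582
k=6 terminal: V=max(K-S,0) → 27.8405 21.8269 15.0245 7.3300 0.0000 0.0000 0.0000
k=5: j=0 S=48.7637 intr=24.9263 cont=24.6185 V=24.9263[EX]; j=1 S=55.1595 intr=18.5305 cont=18.2227 V=18.5305[EX]; j=2 S=62.3942 intr=11.2958 cont=10.9880 V=11.2958[EX]; j=3 S=70.5778 intr=3.1122 cont=3.5138 V=3.5138[hold]; j=4 S=79.8348 intr=0.0000 cont=0.0000 V=0.0000[hold]; j=5 S=90.3059 intr=0.0000 cont=0.0000 V=0.0000[hold]  S*(5)=62.3942
k=4: j=0 S=51.8631 intr=21.8269 cont=21.5191 V=21.8269[EX]; j=1 S=58.6655 intr=15.0245 cont=14.7167 V=15.0245[EX]; j=2 S=66.3600 intr=7.3300 cont=7.2296 V=7.3300[EX]; j=3 S=75.0638 intr=0.0000 cont=1.6844 V=1.6844[hold]; j=4 S=84.9091 intr=0.0000 cont=0.0000 V=0.0000[hold]  S*(4)=66.3600
k=3: j=0 S=55.1595 intr=18.5305 cont=18.2227 V=18.5305[EX]; j=1 S=62.3942 intr=11.2958 cont=10.9880 V=11.2958[EX]; j=2 S=70.5778 intr=3.1122 cont=4.3837 V=4.3837[hold]; j=3 S=79.8348 intr=0.0000 cont=0.8075 V=0.8075[hold]  S*(3)=62.3942
k=2: j=0 S=58.6655 intr=15.0245 cont=14.7167 V=15.0245[EX]; j=1 S=66.3600 intr=7.3300 cont=7.6789 V=7.6789[hold]; j=2 S=75.0638 intr=0.0000 cont=2.5185 V=2.5185[hold]  S*(2)=58.6655
k=1: j=0 S=62.3942 intr=11.2958 cont=11.1681 V=11.2958[EX]; j=1 S=70.5778 intr=3.1122 cont=4.9817 V=4.9817[hold]  S*(1)=62.3942
k=0: j=0 S=66.3600 intr=7.3300 cont=7.9877 V=7.9877[hold]  S*(0)=-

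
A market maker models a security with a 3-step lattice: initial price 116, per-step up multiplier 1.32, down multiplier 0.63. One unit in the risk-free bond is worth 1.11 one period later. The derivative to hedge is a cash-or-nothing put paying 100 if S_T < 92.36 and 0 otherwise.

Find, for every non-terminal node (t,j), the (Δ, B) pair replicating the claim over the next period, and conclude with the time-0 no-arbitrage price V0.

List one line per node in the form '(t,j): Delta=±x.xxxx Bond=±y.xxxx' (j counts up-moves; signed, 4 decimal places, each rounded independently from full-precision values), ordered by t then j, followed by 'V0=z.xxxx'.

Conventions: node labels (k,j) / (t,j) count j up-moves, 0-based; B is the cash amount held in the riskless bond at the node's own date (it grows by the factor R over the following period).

Since d<R<u, set p* = (R−d)/(u−d) = 0.6957; price each node as the discounted p*-expectation of its children.
At maturity the claim pays: V(3,0)=100.0000, V(3,1)=100.0000, V(3,2)=0.0000, V(3,3)=0.0000
(2,0): S=46.0404. Δ = (V_up−V_dn)/(S_up−S_dn) = (100.0000−100.0000)/(60.7733−29.0055) = 0.0000. V = [p*·100.0000 + (1−p*)·100.0000]/1.11 = 90.0901. B = V − Δ·S = 90.0901.
(2,1): S=96.4656. Δ = (V_up−V_dn)/(S_up−S_dn) = (0.0000−100.0000)/(127.3346−60.7733) = -1.5024. V = [p*·0.0000 + (1−p*)·100.0000]/1.11 = 27.4187. B = V − Δ·S = 172.3463.
(2,2): S=202.1184. Δ = (V_up−V_dn)/(S_up−S_dn) = (0.0000−0.0000)/(266.7963−127.3346) = 0.0000. V = [p*·0.0000 + (1−p*)·0.0000]/1.11 = 0.0000. B = V − Δ·S = 0.0000.
(1,0): S=73.0800. Δ = (V_up−V_dn)/(S_up−S_dn) = (27.4187−90.0901)/(96.4656−46.0404) = -1.2429. V = [p*·27.4187 + (1−p*)·90.0901]/1.11 = 41.8852. B = V − Δ·S = 132.7133.
(1,1): S=153.1200. Δ = (V_up−V_dn)/(S_up−S_dn) = (0.0000−27.4187)/(202.1184−96.4656) = -0.2595. V = [p*·0.0000 + (1−p*)·27.4187]/1.11 = 7.5179. B = V − Δ·S = 47.2551.
(0,0): S=116.0000. Δ = (V_up−V_dn)/(S_up−S_dn) = (7.5179−41.8852)/(153.1200−73.0800) = -0.4294. V = [p*·7.5179 + (1−p*)·41.8852]/1.11 = 16.1959. B = V − Δ·S = 66.0037.
As a check, the time-0 holding Δ(0,0)·S0 + B(0,0) comes to 16.1959 — exactly V0.

(0,0): Delta=-0.4294 Bond=66.0037
(1,0): Delta=-1.2429 Bond=132.7133
(1,1): Delta=-0.2595 Bond=47.2551
(2,0): Delta=0.0000 Bond=90.0901
(2,1): Delta=-1.5024 Bond=172.3463
(2,2): Delta=0.0000 Bond=0.0000
V0=16.1959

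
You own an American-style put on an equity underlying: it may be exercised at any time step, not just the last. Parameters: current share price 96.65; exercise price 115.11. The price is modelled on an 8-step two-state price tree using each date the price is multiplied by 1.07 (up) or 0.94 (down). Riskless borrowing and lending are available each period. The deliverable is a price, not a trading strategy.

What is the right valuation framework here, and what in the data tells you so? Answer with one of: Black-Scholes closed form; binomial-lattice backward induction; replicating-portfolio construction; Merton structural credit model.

framework: binomial-lattice backward induction

Key observation: the exercise right at every one of the 8 steps is what matters: each node needs max(115.11 − S, continuation), which only the stepwise tree valuation starting from spot 96.65 delivers.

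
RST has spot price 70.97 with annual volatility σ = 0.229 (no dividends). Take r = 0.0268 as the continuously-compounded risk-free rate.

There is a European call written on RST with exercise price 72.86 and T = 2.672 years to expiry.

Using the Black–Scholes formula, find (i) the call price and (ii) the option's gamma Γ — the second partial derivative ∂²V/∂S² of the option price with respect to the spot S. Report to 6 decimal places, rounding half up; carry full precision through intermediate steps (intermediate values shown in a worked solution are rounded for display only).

σ√T = 0.229·√2.672 = 0.374329
d₁ = (ln(S/K) + (r+σ²/2)T) / (σ√T) = (ln(70.97/72.86) + (0.0268+0.229²/2)·2.672) / 0.374329 = (-0.026283 + 0.141671) / 0.374329 = 0.308253
d₂ = d₁ − σ√T = 0.308253 − 0.374329 = -0.066076
e^{−rT} = 0.930894
N(d₁) = 0.621055,  N(d₂) = 0.473659
Call price V = S·N(d₁) − K·e^{−rT}·N(d₂) = 44.076289 − 32.125882 = 11.950408
φ(d₁) = (1/√(2π))·e^{−d₁²/2} = 0.380432
Γ = φ(d₁) / (S·σ·√T) = 0.014320

price = 11.950408
Γ = 0.014320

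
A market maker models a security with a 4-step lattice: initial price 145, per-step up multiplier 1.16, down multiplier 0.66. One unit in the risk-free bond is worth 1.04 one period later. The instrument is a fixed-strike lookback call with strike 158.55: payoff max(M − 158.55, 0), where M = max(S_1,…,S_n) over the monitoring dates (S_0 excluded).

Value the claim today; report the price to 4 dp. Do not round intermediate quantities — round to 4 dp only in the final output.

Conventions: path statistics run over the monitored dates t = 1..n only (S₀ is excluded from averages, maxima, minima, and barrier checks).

price = 41.5979

No-arbitrage gives p* = (R−d)/(u−d) = 0.7600: enumerate every path, weight its payoff by its p*-probability, and discount by R^4.
Enumerate all 2^4 = 16 price paths (U = up ×1.16, D = down ×0.66); each path with k up-moves has probability p*^k·(1−p*)^(4−k).
DDDD: M=95.7000, payoff=0.0000, prob=0.003318
UDDD: M=168.2000, payoff=9.6500, prob=0.010506
DUDD: M=111.0120, payoff=0.0000, prob=0.010506
UUDD: M=195.1120, payoff=36.5620, prob=0.033270
DDUD: M=95.7000, payoff=0.0000, prob=0.010506
UDUD: M=168.2000, payoff=9.6500, prob=0.033270
DUUD: M=128.7739, payoff=0.0000, prob=0.033270
UUUD: M=226.3299, payoff=67.7799, prob=0.105354
DDDU: M=95.7000, payoff=0.0000, prob=0.010506
UDDU: M=168.2000, payoff=9.6500, prob=0.033270
DUDU: M=111.0120, payoff=0.0000, prob=0.033270
UUDU: M=195.1120, payoff=36.5620, prob=0.105354
DDUU: M=95.7000, payoff=0.0000, prob=0.033270
UDUU: M=168.2000, payoff=9.6500, prob=0.105354
DUUU: M=149.3777, payoff=0.0000, prob=0.105354
UUUU: M=262.5427, payoff=103.9927, prob=0.333622
Price = Σ prob·payoff / R^4 = 48.663663 / 1.169859 = 41.5979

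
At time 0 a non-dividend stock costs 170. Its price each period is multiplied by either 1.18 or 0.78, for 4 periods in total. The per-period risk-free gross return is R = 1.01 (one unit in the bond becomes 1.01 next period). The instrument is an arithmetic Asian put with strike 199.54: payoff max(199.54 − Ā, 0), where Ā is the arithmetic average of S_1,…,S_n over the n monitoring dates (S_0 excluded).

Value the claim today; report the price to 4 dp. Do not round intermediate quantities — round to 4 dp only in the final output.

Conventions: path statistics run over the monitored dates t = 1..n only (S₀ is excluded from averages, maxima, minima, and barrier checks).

No-arbitrage gives p* = (R−d)/(u−d) = 0.5750: enumerate every path, weight its payoff by its p*-probability, and discount by R^4.
Enumerate all 2^4 = 16 price paths (U = up ×1.18, D = down ×0.78); each path with k up-moves has probability p*^k·(1−p*)^(4−k).
DDDD: Ā=94.9069, payoff=104.6331, prob=0.032625
UDDD: Ā=143.5770, payoff=55.9630, prob=0.044140
DUDD: Ā=126.5770, payoff=72.9630, prob=0.044140
UUDD: Ā=191.4883, payoff=8.0517, prob=0.059719
DDUD: Ā=113.3170, payoff=86.2230, prob=0.044140
UDUD: Ā=171.4283, payoff=28.1117, prob=0.059719
DUUD: Ā=154.4283, payoff=45.1117, prob=0.059719
UUUD: Ā=233.6224, payoff=0.0000, prob=0.080796
DDDU: Ā=102.9742, payoff=96.5658, prob=0.044140
UDDU: Ā=155.7815, payoff=43.7585, prob=0.059719
DUDU: Ā=138.7815, payoff=60.7585, prob=0.059719
UUDU: Ā=209.9516, payoff=0.0000, prob=0.080796
DDUU: Ā=125.5215, payoff=74.0185, prob=0.059719
UDUU: Ā=189.8916, payoff=9.6484, prob=0.080796
DUUU: Ā=172.8916, payoff=26.6484, prob=0.080796
UUUU: Ā=261.5539, payoff=0.0000, prob=0.109313
Price = Σ prob·payoff / R^4 = 35.621161 / 1.040604 = 34.2312

price = 34.2312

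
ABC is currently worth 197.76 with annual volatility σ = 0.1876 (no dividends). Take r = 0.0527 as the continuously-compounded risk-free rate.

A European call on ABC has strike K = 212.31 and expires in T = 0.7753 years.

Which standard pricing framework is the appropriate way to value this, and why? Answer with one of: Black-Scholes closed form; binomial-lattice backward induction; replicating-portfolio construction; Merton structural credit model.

framework: Black-Scholes closed form

Key observation: a European claim on ABC (strike 212.31) — a lognormal (GBM) underlying with constant rate and volatility — has an exact closed-form value; no lattice or capital structure is involved.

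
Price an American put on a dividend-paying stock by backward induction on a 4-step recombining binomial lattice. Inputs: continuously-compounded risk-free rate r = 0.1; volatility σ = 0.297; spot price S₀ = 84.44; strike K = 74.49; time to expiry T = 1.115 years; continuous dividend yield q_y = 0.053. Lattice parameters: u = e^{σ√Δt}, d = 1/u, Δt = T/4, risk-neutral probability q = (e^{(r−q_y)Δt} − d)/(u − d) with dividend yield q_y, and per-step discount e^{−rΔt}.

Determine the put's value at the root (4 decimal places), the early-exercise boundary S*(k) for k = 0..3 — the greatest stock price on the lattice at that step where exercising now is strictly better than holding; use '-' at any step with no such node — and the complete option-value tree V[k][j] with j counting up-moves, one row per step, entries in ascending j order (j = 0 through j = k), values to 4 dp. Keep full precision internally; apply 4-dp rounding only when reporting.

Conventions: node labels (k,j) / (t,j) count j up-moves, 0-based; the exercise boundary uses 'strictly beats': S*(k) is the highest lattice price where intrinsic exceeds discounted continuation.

price = 4.5780
boundary = - - - 52.7531
tree:
4.5780
8.0057 1.4453
13.5333 2.9888 0.0000
21.7369 6.1806 0.0000 0.0000
29.3930 12.7811 0.0000 0.0000 0.0000

Δt=0.27875  u=1.16977  d=0.85487  q=0.50276  discount=0.97251
step 4 (expiry): payoffs max(K−S,0) = 29.3930 12.7811 0.0000 0.0000 0.0000
step 3: (k=3,j=0): S=52.7531, K−S=21.7369, hold=20.4628 ⇒ V=21.7369 exercise | (k=3,j=1): S=72.1852, K−S=2.3048, hold=6.1806 ⇒ V=6.1806 continue | (k=3,j=2): S=98.7753, K−S=0.0000, hold=0.0000 ⇒ V=0.0000 continue | (k=3,j=3): S=135.1602, K−S=0.0000, hold=0.0000 ⇒ V=0.0000 continue  boundary S*=52.7531
step 2: (k=2,j=0): S=61.7089, K−S=12.7811, hold=13.5333 ⇒ V=13.5333 continue | (k=2,j=1): S=84.4400, K−S=0.0000, hold=2.9888 ⇒ V=2.9888 continue | (k=2,j=2): S=115.5443, K−S=0.0000, hold=0.0000 ⇒ V=0.0000 continue  boundary S*=-
step 1: (k=1,j=0): S=72.1852, K−S=2.3048, hold=8.0057 ⇒ V=8.0057 continue | (k=1,j=1): S=98.7753, K−S=0.0000, hold=1.4453 ⇒ V=1.4453 continue  boundary S*=-
step 0: (k=0,j=0): S=84.4400, K−S=0.0000, hold=4.5780 ⇒ V=4.5780 continue  boundary S*=-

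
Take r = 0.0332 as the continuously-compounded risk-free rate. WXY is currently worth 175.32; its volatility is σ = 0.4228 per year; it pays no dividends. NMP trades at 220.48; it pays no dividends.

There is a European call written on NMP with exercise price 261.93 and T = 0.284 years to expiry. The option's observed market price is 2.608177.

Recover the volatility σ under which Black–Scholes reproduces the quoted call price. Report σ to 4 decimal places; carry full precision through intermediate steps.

At σ = 0.2843 the Black–Scholes value reproduces the quote:
σ√T = 0.2843·√0.284 = 0.151508
d₁ = (ln(S/K) + (r+σ²/2)T) / (σ√T) = (ln(220.48/261.93) + (0.0332+0.2843²/2)·0.284) / 0.151508 = (-0.172270 + 0.020906) / 0.151508 = -0.999049
d₂ = d₁ − σ√T = -0.999049 − 0.151508 = -1.150558
e^{−rT} = 0.990616
N(d₁) = 0.158885,  N(d₂) = 0.124957
V = S·N(d₁) − K·e^{−rT}·N(d₂) = 35.031047 − 32.422870 = 2.608177 (equal to the quote); since ∂V/∂σ > 0 for all σ, the implied volatility is unique

sigma = 0.2843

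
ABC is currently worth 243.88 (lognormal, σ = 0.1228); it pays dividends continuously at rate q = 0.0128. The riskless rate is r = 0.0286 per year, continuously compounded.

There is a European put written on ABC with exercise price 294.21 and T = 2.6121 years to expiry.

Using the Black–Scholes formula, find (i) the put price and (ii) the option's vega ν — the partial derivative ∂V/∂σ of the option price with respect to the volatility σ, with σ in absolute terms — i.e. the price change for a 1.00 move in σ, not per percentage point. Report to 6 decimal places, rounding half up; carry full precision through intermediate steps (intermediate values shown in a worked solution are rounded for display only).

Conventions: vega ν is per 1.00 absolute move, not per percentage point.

σ√T = 0.1228·√2.6121 = 0.198469
d₁ = (ln(S/K) + (r−q+σ²/2)T) / (σ√T) = (ln(243.88/294.21) + (0.0286−0.0128+0.1228²/2)·2.6121) / 0.198469 = (-0.187617 + 0.060966) / 0.198469 = -0.638141
d₂ = d₁ − σ√T = -0.638141 − 0.198469 = -0.836610
e^{−rT} = 0.928016
e^{−qT} = 0.967118
N(−d₁) = 0.738309,  N(−d₂) = 0.798594
Put price V = K·e^{−rT}·N(−d₂) − S·e^{−qT}·N(−d₁) = 218.041453 − 174.138064 = 43.903388
φ(d₁) = (1/√(2π))·e^{−d₁²/2} = 0.325449
ν = S·e^{−qT}·φ(d₁)·√T = 124.060387

price = 43.903388
ν = 124.060387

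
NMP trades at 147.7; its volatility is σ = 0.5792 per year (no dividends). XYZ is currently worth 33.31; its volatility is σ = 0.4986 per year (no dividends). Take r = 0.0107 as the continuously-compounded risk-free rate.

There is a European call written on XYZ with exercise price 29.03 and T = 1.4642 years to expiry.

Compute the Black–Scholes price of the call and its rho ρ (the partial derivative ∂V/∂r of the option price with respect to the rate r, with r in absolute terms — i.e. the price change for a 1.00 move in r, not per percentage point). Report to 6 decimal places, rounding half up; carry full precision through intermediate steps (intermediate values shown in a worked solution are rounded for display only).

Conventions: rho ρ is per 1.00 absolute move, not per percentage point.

σ√T = 0.4986·√1.4642 = 0.603327
d₁ = (ln(S/K) + (r+σ²/2)T) / (σ√T) = (ln(33.31/29.03) + (0.0107+0.4986²/2)·1.4642) / 0.603327 = (0.137528 + 0.197668) / 0.603327 = 0.555580
d₂ = d₁ − σ√T = 0.555580 − 0.603327 = -0.047746
e^{−rT} = 0.984455
N(d₁) = 0.710751,  N(d₂) = 0.480959
Call price V = S·N(d₁) − K·e^{−rT}·N(d₂) = 23.675118 − 13.745204 = 9.929914
ρ = K·T·e^{−rT}·N(d₂) = 20.125727

price = 9.929914
ρ = 20.125727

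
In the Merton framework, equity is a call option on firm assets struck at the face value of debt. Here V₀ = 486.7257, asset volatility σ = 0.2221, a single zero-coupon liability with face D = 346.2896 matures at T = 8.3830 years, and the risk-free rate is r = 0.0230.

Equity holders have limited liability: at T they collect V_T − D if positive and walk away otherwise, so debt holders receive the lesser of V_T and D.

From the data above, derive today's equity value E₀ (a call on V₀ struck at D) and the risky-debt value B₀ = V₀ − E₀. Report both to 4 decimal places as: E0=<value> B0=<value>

E0=227.6962 B0=259.0295

Apply the equity-as-call identities (strike 346.2896, horizon 8.3830 years):
d₁ = [ln(V₀/D) + (r + σ²/2)T] / (σ√T)
   = [ln(486.7257/346.2896) + (0.0230 + 0.5·0.2221²)·8.3830] / (0.2221·√8.3830)
   = [0.340425 + 0.399569] / 0.643055 = 1.150748
d₂ = d₁ − σ√T = 1.150748 − 0.643055 = 0.507692
N(d₁) = 0.875082,  N(d₂) = 0.694165,  e^(−rT) = 0.824639
E₀ = V₀·N(d₁) − D·e^(−rT)·N(d₂)
   = 486.7257·0.875082 − 346.2896·0.824639·0.694165 = 227.696169
B₀ = V₀ − E₀ = 486.7257 − 227.696169 = 259.029531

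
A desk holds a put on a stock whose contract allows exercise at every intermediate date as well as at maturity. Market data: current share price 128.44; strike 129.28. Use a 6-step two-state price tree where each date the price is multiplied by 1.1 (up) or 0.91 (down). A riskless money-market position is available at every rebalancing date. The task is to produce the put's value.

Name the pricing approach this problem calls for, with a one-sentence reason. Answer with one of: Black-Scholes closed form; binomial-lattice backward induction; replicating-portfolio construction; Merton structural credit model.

framework: binomial-lattice backward induction

Key observation: the put (strike 129.28 on spot 128.44) is American-style on a 6-step discrete price model, so the early-exercise decision at every node requires stepwise backward valuation — a closed form cannot price the exercise right.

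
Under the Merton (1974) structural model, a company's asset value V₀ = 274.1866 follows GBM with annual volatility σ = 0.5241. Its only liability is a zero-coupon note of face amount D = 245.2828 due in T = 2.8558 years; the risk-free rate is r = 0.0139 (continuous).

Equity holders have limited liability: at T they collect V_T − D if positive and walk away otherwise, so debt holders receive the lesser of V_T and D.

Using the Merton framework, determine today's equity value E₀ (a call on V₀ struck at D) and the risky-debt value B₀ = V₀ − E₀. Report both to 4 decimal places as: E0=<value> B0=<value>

E0=107.6350 B0=166.5516

Apply the equity-as-call identities (strike 245.2828, horizon 2.8558 years):
d₁ = [ln(V₀/D) + (r + σ²/2)T] / (σ√T)
   = [ln(274.1866/245.2828) + (0.0139 + 0.5·0.5241²)·2.8558] / (0.5241·√2.8558)
   = [0.111397 + 0.431912] / 0.885682 = 0.613436
d₂ = d₁ − σ√T = 0.613436 − 0.885682 = -0.272247
N(d₁) = 0.730206,  N(d₂) = 0.392716,  e^(−rT) = 0.961082
E₀ = V₀·N(d₁) − D·e^(−rT)·N(d₂)
   = 274.1866·0.730206 − 245.2828·0.961082·0.392716 = 107.634990
B₀ = V₀ − E₀ = 274.1866 − 107.634990 = 166.551610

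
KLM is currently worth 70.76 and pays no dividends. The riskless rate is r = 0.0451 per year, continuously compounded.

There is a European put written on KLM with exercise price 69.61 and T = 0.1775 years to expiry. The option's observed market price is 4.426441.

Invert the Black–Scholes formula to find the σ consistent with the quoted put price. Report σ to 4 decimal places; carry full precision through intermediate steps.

sigma = 0.4462

At σ = 0.4462 the Black–Scholes value reproduces the quote:
σ√T = 0.4462·√0.1775 = 0.187987
d₁ = (ln(S/K) + (r+σ²/2)T) / (σ√T) = (ln(70.76/69.61) + (0.0451+0.4462²/2)·0.1775) / 0.187987 = (0.016386 + 0.025675) / 0.187987 = 0.223741
d₂ = d₁ − σ√T = 0.223741 − 0.187987 = 0.035754
e^{−rT} = 0.992027
N(−d₁) = 0.411479,  N(−d₂) = 0.485739
V = K·e^{−rT}·N(−d₂) − S·N(−d₁) = 33.542721 − 29.116280 = 4.426441 (matching the quote); vega is positive throughout, so no other σ reproduces this price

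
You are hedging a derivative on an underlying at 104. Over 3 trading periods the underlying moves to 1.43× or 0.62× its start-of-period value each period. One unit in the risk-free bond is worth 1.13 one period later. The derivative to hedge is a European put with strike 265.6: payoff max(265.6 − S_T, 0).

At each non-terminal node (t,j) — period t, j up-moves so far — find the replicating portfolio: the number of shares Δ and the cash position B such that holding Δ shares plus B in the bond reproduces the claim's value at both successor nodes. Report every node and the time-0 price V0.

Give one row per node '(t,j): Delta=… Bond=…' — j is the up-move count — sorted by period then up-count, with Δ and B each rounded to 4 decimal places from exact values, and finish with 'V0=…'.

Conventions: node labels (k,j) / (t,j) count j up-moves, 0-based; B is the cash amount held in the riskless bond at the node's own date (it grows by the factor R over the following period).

The replicating-portfolio and risk-neutral prices coincide; use p* = (1.13−0.62)/(1.43−0.62) = 0.6296 for the latter.
At maturity the claim pays: V(3,0)=240.8139, V(3,1)=208.4320, V(3,2)=133.7448, V(3,3)=0.0000
(2,0): S=39.9776. Δ = (V_up−V_dn)/(S_up−S_dn) = (208.4320−240.8139)/(57.1680−24.7861) = -1.0000. V = [p*·208.4320 + (1−p*)·240.8139]/1.13 = 195.0666. B = V − Δ·S = 235.0442.
(2,1): S=92.2064. Δ = (V_up−V_dn)/(S_up−S_dn) = (133.7448−208.4320)/(131.8552−57.1680) = -1.0000. V = [p*·133.7448 + (1−p*)·208.4320]/1.13 = 142.8378. B = V − Δ·S = 235.0442.
(2,2): S=212.6696. Δ = (V_up−V_dn)/(S_up−S_dn) = (0.0000−133.7448)/(304.1175−131.8552) = -0.7764. V = [p*·0.0000 + (1−p*)·133.7448]/1.13 = 43.8364. B = V − Δ·S = 208.9535.
(1,0): S=64.4800. Δ = (V_up−V_dn)/(S_up−S_dn) = (142.8378−195.0666)/(92.2064−39.9776) = -1.0000. V = [p*·142.8378 + (1−p*)·195.0666]/1.13 = 143.5238. B = V − Δ·S = 208.0038.
(1,1): S=148.7200. Δ = (V_up−V_dn)/(S_up−S_dn) = (43.8364−142.8378)/(212.6696−92.2064) = -0.8218. V = [p*·43.8364 + (1−p*)·142.8378]/1.13 = 71.2421. B = V − Δ·S = 193.4661.
(0,0): S=104.0000. Δ = (V_up−V_dn)/(S_up−S_dn) = (71.2421−143.5238)/(148.7200−64.4800) = -0.8580. V = [p*·71.2421 + (1−p*)·143.5238]/1.13 = 86.7373. B = V − Δ·S = 175.9738.
Check: Δ(0,0)·S0 + B(0,0) = 86.7373 = V0.

(0,0): Delta=-0.8580 Bond=175.9738
(1,0): Delta=-1.0000 Bond=208.0038
(1,1): Delta=-0.8218 Bond=193.4661
(2,0): Delta=-1.0000 Bond=235.0442
(2,1): Delta=-1.0000 Bond=235.0442
(2,2): Delta=-0.7764 Bond=208.9535
V0=86.7373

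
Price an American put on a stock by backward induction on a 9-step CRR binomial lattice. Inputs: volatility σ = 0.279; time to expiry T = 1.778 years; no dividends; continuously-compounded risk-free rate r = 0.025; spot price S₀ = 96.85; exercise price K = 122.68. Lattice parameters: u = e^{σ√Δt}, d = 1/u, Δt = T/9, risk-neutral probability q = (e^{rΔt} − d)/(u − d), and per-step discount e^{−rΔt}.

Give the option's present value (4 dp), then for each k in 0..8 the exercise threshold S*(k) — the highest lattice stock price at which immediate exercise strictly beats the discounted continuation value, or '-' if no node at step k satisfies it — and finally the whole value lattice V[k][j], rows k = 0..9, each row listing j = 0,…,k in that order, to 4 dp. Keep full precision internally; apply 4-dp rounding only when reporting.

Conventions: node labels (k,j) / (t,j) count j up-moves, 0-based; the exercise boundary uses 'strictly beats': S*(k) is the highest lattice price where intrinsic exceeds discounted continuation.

params: Δt=0.19756 u=1.13202 d=0.88337 q=0.48895 e^(-rΔt)=0.99507
t_9 payoffs: 90.9554 82.0255 70.5821 55.9176 37.1253 13.0434 0.0000 0.0000 0.0000 0.0000
t_8: node(8,0) S=35.9131 payoff=86.7669 vs cont=86.1625 → 86.7669 [stop]  node(8,1) S=46.0219 payoff=76.6581 vs cont=76.0537 → 76.6581 [stop]  node(8,2) S=58.9761 payoff=63.7039 vs cont=63.0995 → 63.7039 [stop]  node(8,3) S=75.5767 payoff=47.1033 vs cont=46.4989 → 47.1033 [stop]  node(8,4) S=96.8500 payoff=25.8300 vs cont=25.2256 → 25.8300 [stop]  node(8,5) S=124.1113 payoff=0.0000 vs cont=6.6330 → 6.6330 [wait]  node(8,6) S=159.0461 payoff=0.0000 vs cont=0.0000 → 0.0000 [wait]  node(8,7) S=203.8144 payoff=0.0000 vs cont=0.0000 → 0.0000 [wait]  node(8,8) S=261.1841 payoff=0.0000 vs cont=0.0000 → 0.0000 [wait]  ⇒ S*(8)=96.8500
t_7: node(7,0) S=40.6545 payoff=82.0255 vs cont=81.4211 → 82.0255 [stop]  node(7,1) S=52.0979 payoff=70.5821 vs cont=69.9777 → 70.5821 [stop]  node(7,2) S=66.7624 payoff=55.9176 vs cont=55.3132 → 55.9176 [stop]  node(7,3) S=85.5547 payoff=37.1253 vs cont=36.5209 → 37.1253 [stop]  node(7,4) S=109.6366 payoff=13.0434 vs cont=16.3626 → 16.3626 [wait]  node(7,5) S=140.4971 payoff=0.0000 vs cont=3.3731 → 3.3731 [wait]  node(7,6) S=180.0442 payoff=0.0000 vs cont=0.0000 → 0.0000 [wait]  node(7,7) S=230.7229 payoff=0.0000 vs cont=0.0000 → 0.0000 [wait]  ⇒ S*(7)=85.5547
t_6: node(6,0) S=46.0219 payoff=76.6581 vs cont=76.0537 → 76.6581 [stop]  node(6,1) S=58.9761 payoff=63.7039 vs cont=63.0995 → 63.7039 [stop]  node(6,2) S=75.5767 payoff=47.1033 vs cont=46.4989 → 47.1033 [stop]  node(6,3) S=96.8500 payoff=25.8300 vs cont=26.8405 → 26.8405 [wait]  node(6,4) S=124.1113 payoff=0.0000 vs cont=9.9621 → 9.9621 [wait]  node(6,5) S=159.0461 payoff=0.0000 vs cont=1.7153 → 1.7153 [wait]  node(6,6) S=203.8144 payoff=0.0000 vs cont=0.0000 → 0.0000 [wait]  ⇒ S*(6)=75.5767
t_5: node(5,0) S=52.0979 payoff=70.5821 vs cont=69.9777 → 70.5821 [stop]  node(5,1) S=66.7624 payoff=55.9176 vs cont=55.3132 → 55.9176 [stop]  node(5,2) S=85.5547 payoff=37.1253 vs cont=37.0126 → 37.1253 [stop]  node(5,3) S=109.6366 payoff=13.0434 vs cont=18.4962 → 18.4962 [wait]  node(5,4) S=140.4971 payoff=0.0000 vs cont=5.9006 → 5.9006 [wait]  node(5,5) S=180.0442 payoff=0.0000 vs cont=0.8723 → 0.8723 [wait]  ⇒ S*(5)=85.5547
t_4: node(4,0) S=58.9761 payoff=63.7039 vs cont=63.0995 → 63.7039 [stop]  node(4,1) S=75.5767 payoff=47.1033 vs cont=46.4989 → 47.1033 [stop]  node(4,2) S=96.8500 payoff=25.8300 vs cont=27.8786 → 27.8786 [wait]  node(4,3) S=124.1113 payoff=0.0000 vs cont=12.2768 → 12.2768 [wait]  node(4,4) S=159.0461 payoff=0.0000 vs cont=3.4251 → 3.4251 [wait]  ⇒ S*(4)=75.5767
t_3: node(3,0) S=66.7624 payoff=55.9176 vs cont=55.3132 → 55.9176 [stop]  node(3,1) S=85.5547 payoff=37.1253 vs cont=37.5176 → 37.5176 [wait]  node(3,2) S=109.6366 payoff=13.0434 vs cont=20.1504 → 20.1504 [wait]  node(3,3) S=140.4971 payoff=0.0000 vs cont=7.9096 → 7.9096 [wait]  ⇒ S*(3)=66.7624
t_2: node(2,0) S=75.5767 payoff=47.1033 vs cont=46.6898 → 47.1033 [stop]  node(2,1) S=96.8500 payoff=25.8300 vs cont=28.8829 → 28.8829 [wait]  node(2,2) S=124.1113 payoff=0.0000 vs cont=14.0955 → 14.0955 [wait]  ⇒ S*(2)=75.5767
t_1: node(1,0) S=85.5547 payoff=37.1253 vs cont=38.0063 → 38.0063 [wait]  node(1,1) S=109.6366 payoff=13.0434 vs cont=21.5459 → 21.5459 [wait]  ⇒ S*(1)=-
t_0: node(0,0) S=96.8500 payoff=25.8300 vs cont=29.8104 → 29.8104 [wait]  ⇒ S*(0)=-

price = 29.8104
boundary = - - 75.5767 66.7624 75.5767 85.5547 75.5767 85.5547 96.8500
tree:
29.8104
38.0063 21.5459
47.1033 28.8829 14.0955
55.9176 37.5176 20.1504 7.9096
63.7039 47.1033 27.8786 12.2768 3.4251
70.5821 55.9176 37.1253 18.4962 5.9006 0.8723
76.6581 63.7039 47.1033 26.8405 9.9621 1.7153 0.0000
82.0255 70.5821 55.9176 37.1253 16.3626 3.3731 0.0000 0.0000
86.7669 76.6581 63.7039 47.1033 25.8300 6.6330 0.0000 0.0000 0.0000
90.9554 82.0255 70.5821 55.9176 37.1253 13.0434 0.0000 0.0000 0.0000 0.0000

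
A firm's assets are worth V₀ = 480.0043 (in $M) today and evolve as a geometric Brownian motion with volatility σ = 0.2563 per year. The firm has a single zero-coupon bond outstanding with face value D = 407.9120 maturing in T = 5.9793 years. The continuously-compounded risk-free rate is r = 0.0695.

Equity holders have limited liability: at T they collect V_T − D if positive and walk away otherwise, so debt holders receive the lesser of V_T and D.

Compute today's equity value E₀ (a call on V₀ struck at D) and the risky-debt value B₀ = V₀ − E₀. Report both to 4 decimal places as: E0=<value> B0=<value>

E0=231.8457 B0=248.1586

Work the structural quantities from V₀ = 480.0043 against face 407.9120:
d₁ = [ln(V₀/D) + (r + σ²/2)T] / (σ√T)
   = [ln(480.0043/407.9120) + (0.0695 + 0.5·0.2563²)·5.9793] / (0.2563·√5.9793)
   = [0.162744 + 0.611951] / 0.626720 = 1.236108
d₂ = d₁ − σ√T = 1.236108 − 0.626720 = 0.609388
N(d₁) = 0.891791,  N(d₂) = 0.728866,  e^(−rT) = 0.659970
E₀ = V₀·N(d₁) − D·e^(−rT)·N(d₂)
   = 480.0043·0.891791 − 407.9120·0.659970·0.728866 = 231.845651
B₀ = V₀ − E₀ = 480.0043 − 231.845651 = 248.158649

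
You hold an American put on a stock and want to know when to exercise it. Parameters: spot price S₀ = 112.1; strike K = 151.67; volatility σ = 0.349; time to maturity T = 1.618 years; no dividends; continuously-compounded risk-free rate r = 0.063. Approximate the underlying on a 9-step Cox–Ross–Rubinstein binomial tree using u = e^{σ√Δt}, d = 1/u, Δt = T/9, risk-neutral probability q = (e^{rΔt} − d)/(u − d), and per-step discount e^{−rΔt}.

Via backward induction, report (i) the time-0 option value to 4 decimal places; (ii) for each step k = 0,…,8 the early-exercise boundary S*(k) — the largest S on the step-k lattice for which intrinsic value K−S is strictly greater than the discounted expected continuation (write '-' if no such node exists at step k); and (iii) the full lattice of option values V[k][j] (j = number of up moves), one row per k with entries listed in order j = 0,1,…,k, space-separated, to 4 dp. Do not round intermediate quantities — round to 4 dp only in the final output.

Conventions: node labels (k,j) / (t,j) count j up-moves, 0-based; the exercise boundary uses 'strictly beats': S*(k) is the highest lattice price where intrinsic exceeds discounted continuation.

price = 42.0125
boundary = - 96.6808 83.3825 96.6808 83.3825 96.6808 112.1000 96.6808 112.1000
tree:
42.0125
54.9892 30.0636
68.2875 41.2918 19.5819
79.7567 54.9892 28.6100 11.0498
89.6483 68.2875 40.4269 17.5100 4.8772
98.1793 79.7567 54.9892 26.8653 8.6053 1.2810
105.5369 89.6483 68.2875 39.5700 14.8429 2.5986 0.0000
111.8824 98.1793 79.7567 54.9892 24.8080 5.2714 0.0000 0.0000
117.3552 105.5369 89.6483 68.2875 39.5700 10.6932 0.0000 0.0000 0.0000
122.0751 111.8824 98.1793 79.7567 54.9892 21.6916 0.0000 0.0000 0.0000 0.0000

Δt=0.17978  u=1.15949  d=0.86245  q=0.50142  discount=0.98874
step 9 (expiry): payoffs max(K−S,0) = 122.0751 111.8824 98.1793 79.7567 54.9892 21.6916 0.0000 0.0000 0.0000 0.0000
step 8: (k=8,j=0): S=34.3148, K−S=117.3552, hold=115.6471 ⇒ V=117.3552 exercise | (k=8,j=1): S=46.1331, K−S=105.5369, hold=103.8288 ⇒ V=105.5369 exercise | (k=8,j=2): S=62.0217, K−S=89.6483, hold=87.9402 ⇒ V=89.6483 exercise | (k=8,j=3): S=83.3825, K−S=68.2875, hold=66.5794 ⇒ V=68.2875 exercise | (k=8,j=4): S=112.1000, K−S=39.5700, hold=37.8619 ⇒ V=39.5700 exercise | (k=8,j=5): S=150.7081, K−S=0.9619, hold=10.6932 ⇒ V=10.6932 continue | (k=8,j=6): S=202.6131, K−S=0.0000, hold=0.0000 ⇒ V=0.0000 continue | (k=8,j=7): S=272.3946, K−S=0.0000, hold=0.0000 ⇒ V=0.0000 continue | (k=8,j=8): S=366.2094, K−S=0.0000, hold=0.0000 ⇒ V=0.0000 continue  boundary S*=112.1000
step 7: (k=7,j=0): S=39.7876, K−S=111.8824, hold=110.1743 ⇒ V=111.8824 exercise | (k=7,j=1): S=53.4907, K−S=98.1793, hold=96.4712 ⇒ V=98.1793 exercise | (k=7,j=2): S=71.9133, K−S=79.7567, hold=78.0486 ⇒ V=79.7567 exercise | (k=7,j=3): S=96.6808, K−S=54.9892, hold=53.2811 ⇒ V=54.9892 exercise | (k=7,j=4): S=129.9784, K−S=21.6916, hold=24.8080 ⇒ V=24.8080 continue | (k=7,j=5): S=174.7439, K−S=0.0000, hold=5.2714 ⇒ V=5.2714 continue | (k=7,j=6): S=234.9270, K−S=0.0000, hold=0.0000 ⇒ V=0.0000 continue | (k=7,j=7): S=315.8377, K−S=0.0000, hold=0.0000 ⇒ V=0.0000 continue  boundary S*=96.6808
step 6: (k=6,j=0): S=46.1331, K−S=105.5369, hold=103.8288 ⇒ V=105.5369 exercise | (k=6,j=1): S=62.0217, K−S=89.6483, hold=87.9402 ⇒ V=89.6483 exercise | (k=6,j=2): S=83.3825, K−S=68.2875, hold=66.5794 ⇒ V=68.2875 exercise | (k=6,j=3): S=112.1000, K−S=39.5700, hold=39.4069 ⇒ V=39.5700 exercise | (k=6,j=4): S=150.7081, K−S=0.9619, hold=14.8429 ⇒ V=14.8429 continue | (k=6,j=5): S=202.6131, K−S=0.0000, hold=2.5986 ⇒ V=2.5986 continue | (k=6,j=6): S=272.3946, K−S=0.0000, hold=0.0000 ⇒ V=0.0000 continue  boundary S*=112.1000
step 5: (k=5,j=0): S=53.4907, K−S=98.1793, hold=96.4712 ⇒ V=98.1793 exercise | (k=5,j=1): S=71.9133, K−S=79.7567, hold=78.0486 ⇒ V=79.7567 exercise | (k=5,j=2): S=96.6808, K−S=54.9892, hold=53.2811 ⇒ V=54.9892 exercise | (k=5,j=3): S=129.9784, K−S=21.6916, hold=26.8653 ⇒ V=26.8653 continue | (k=5,j=4): S=174.7439, K−S=0.0000, hold=8.6053 ⇒ V=8.6053 continue | (k=5,j=5): S=234.9270, K−S=0.0000, hold=1.2810 ⇒ V=1.2810 continue  boundary S*=96.6808
step 4: (k=4,j=0): S=62.0217, K−S=89.6483, hold=87.9402 ⇒ V=89.6483 exercise | (k=4,j=1): S=83.3825, K−S=68.2875, hold=66.5794 ⇒ V=68.2875 exercise | (k=4,j=2): S=112.1000, K−S=39.5700, hold=40.4269 ⇒ V=40.4269 continue | (k=4,j=3): S=150.7081, K−S=0.9619, hold=17.5100 ⇒ V=17.5100 continue | (k=4,j=4): S=202.6131, K−S=0.0000, hold=4.8772 ⇒ V=4.8772 continue  boundary S*=83.3825
step 3: (k=3,j=0): S=71.9133, K−S=79.7567, hold=78.0486 ⇒ V=79.7567 exercise | (k=3,j=1): S=96.6808, K−S=54.9892, hold=53.7059 ⇒ V=54.9892 exercise | (k=3,j=2): S=129.9784, K−S=21.6916, hold=28.6100 ⇒ V=28.6100 continue | (k=3,j=3): S=174.7439, K−S=0.0000, hold=11.0498 ⇒ V=11.0498 continue  boundary S*=96.6808
step 2: (k=2,j=0): S=83.3825, K−S=68.2875, hold=66.5794 ⇒ V=68.2875 exercise | (k=2,j=1): S=112.1000, K−S=39.5700, hold=41.2918 ⇒ V=41.2918 continue | (k=2,j=2): S=150.7081, K−S=0.9619, hold=19.5819 ⇒ V=19.5819 continue  boundary S*=83.3825
step 1: (k=1,j=0): S=96.6808, K−S=54.9892, hold=54.1347 ⇒ V=54.9892 exercise | (k=1,j=1): S=129.9784, K−S=21.6916, hold=30.0636 ⇒ V=30.0636 continue  boundary S*=96.6808
step 0: (k=0,j=0): S=112.1000, K−S=39.5700, hold=42.0125 ⇒ V=42.0125 continue  boundary S*=-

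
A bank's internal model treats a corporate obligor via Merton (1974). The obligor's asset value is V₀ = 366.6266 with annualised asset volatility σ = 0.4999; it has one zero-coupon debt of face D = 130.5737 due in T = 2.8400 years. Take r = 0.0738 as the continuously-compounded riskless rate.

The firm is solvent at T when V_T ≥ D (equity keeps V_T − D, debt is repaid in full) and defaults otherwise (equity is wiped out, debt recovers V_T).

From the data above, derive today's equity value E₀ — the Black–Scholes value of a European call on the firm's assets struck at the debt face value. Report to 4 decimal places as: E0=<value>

Work the structural quantities from V₀ = 366.6266 against face 130.5737:
d₁ = [ln(V₀/D) + (r + σ²/2)T] / (σ√T)
   = [ln(366.6266/130.5737) + (0.0738 + 0.5·0.4999²)·2.8400] / (0.4999·√2.8400)
   = [1.032406 + 0.564450] / 0.842446 = 1.895499
d₂ = d₁ − σ√T = 1.895499 − 0.842446 = 1.053052
N(d₁) = 0.970987,  N(d₂) = 0.853841,  e^(−rT) = 0.810915
E₀ = V₀·N(d₁) − D·e^(−rT)·N(d₂)
   = 366.6266·0.970987 − 130.5737·0.810915·0.853841 = 265.581295

E0=265.5813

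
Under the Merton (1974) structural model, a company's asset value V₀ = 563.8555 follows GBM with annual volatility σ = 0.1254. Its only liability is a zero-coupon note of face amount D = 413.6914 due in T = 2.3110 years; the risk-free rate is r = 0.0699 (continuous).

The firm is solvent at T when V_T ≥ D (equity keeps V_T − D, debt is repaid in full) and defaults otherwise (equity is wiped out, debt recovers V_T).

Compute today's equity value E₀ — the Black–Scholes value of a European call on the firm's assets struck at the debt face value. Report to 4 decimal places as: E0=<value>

Apply the equity-as-call identities (strike 413.6914, horizon 2.3110 years):
d₁ = [ln(V₀/D) + (r + σ²/2)T] / (σ√T)
   = [ln(563.8555/413.6914) + (0.0699 + 0.5·0.1254²)·2.3110] / (0.1254·√2.3110)
   = [0.309678 + 0.179709] / 0.190633 = 2.567172
d₂ = d₁ − σ√T = 2.567172 − 0.190633 = 2.376539
N(d₁) = 0.994873,  N(d₂) = 0.991262,  e^(−rT) = 0.850833
E₀ = V₀·N(d₁) − D·e^(−rT)·N(d₂)
   = 563.8555·0.994873 − 413.6914·0.850833·0.991262 = 212.057977

E0=212.0580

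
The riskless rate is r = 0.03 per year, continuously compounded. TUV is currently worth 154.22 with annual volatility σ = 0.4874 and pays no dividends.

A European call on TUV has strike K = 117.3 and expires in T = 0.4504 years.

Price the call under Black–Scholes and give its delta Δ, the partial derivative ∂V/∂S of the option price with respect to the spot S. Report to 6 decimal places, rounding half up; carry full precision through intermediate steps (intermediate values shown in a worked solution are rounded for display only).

price = 43.026805
Δ = 0.851162

σ√T = 0.4874·√0.4504 = 0.327103
d₁ = (ln(S/K) + (r+σ²/2)T) / (σ√T) = (ln(154.22/117.3) + (0.03+0.4874²/2)·0.4504) / 0.327103 = (0.273645 + 0.067010) / 0.327103 = 1.041432
d₂ = d₁ − σ√T = 1.041432 − 0.327103 = 0.714329
e^{−rT} = 0.986579
N(d₁) = 0.851162,  N(d₂) = 0.762488
Call price V = S·N(d₁) − K·e^{−rT}·N(d₂) = 131.266268 − 88.239463 = 43.026805
Δ = N(d₁) = 0.851162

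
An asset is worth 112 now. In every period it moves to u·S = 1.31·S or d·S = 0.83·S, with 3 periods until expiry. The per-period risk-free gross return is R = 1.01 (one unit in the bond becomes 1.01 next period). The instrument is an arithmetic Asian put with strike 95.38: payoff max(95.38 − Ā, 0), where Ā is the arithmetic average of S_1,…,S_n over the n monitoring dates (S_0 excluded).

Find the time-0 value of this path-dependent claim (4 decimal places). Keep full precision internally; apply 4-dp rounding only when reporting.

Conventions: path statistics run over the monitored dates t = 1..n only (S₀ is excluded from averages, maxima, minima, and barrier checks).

With p* = (R−d)/(u−d) = 0.3750, sum probability × payoff across the paths and divide by R^3.
Enumerate all 2^3 = 8 price paths (U = up ×1.31, D = down ×0.83); each path with k up-moves has probability p*^k·(1−p*)^(3−k).
DDD: Ā=78.0523, payoff=17.3277, prob=0.244141
UDD: Ā=123.1910, payoff=0.0000, prob=0.146484
DUD: Ā=105.2710, payoff=0.0000, prob=0.146484
UUD: Ā=166.1506, payoff=0.0000, prob=0.087891
DDU: Ā=90.3974, payoff=4.9826, prob=0.146484
UDU: Ā=142.6754, payoff=0.0000, prob=0.087891
DUU: Ā=124.7554, payoff=0.0000, prob=0.087891
UUU: Ā=196.9031, payoff=0.0000, prob=0.052734
Price = Σ prob·payoff / R^3 = 4.960265 / 1.030301 = 4.8144

price = 4.8144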